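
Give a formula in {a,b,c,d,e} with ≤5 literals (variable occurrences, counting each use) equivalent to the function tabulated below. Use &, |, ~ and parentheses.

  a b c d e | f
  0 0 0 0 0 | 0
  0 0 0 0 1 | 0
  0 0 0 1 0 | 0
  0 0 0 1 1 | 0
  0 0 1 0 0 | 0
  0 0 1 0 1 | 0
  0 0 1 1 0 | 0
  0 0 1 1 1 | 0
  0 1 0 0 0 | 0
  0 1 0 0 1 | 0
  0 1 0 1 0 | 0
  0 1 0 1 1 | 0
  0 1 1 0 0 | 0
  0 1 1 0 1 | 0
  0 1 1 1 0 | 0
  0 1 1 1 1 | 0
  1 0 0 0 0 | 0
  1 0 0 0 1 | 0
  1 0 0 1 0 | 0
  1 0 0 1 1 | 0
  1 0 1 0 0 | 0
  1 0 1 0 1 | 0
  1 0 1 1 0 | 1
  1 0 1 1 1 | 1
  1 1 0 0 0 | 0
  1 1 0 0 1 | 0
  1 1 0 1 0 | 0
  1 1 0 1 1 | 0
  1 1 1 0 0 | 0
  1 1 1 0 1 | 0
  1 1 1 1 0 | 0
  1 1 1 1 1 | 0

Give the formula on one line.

  ~c = 11110000111100001111000011110000
  (a | ~c) = 11110000111100001111111111111111
  (d & (a | ~c)) = 00110000001100000011001100110011
  (c & (d & (a | ~c))) = 00000000000000000000001100000011
  ~b = 11111111000000001111111100000000
  ((c & (d & (a | ~c))) & ~b) = 00000000000000000000001100000000

((c & (d & (a | ~c))) & ~b)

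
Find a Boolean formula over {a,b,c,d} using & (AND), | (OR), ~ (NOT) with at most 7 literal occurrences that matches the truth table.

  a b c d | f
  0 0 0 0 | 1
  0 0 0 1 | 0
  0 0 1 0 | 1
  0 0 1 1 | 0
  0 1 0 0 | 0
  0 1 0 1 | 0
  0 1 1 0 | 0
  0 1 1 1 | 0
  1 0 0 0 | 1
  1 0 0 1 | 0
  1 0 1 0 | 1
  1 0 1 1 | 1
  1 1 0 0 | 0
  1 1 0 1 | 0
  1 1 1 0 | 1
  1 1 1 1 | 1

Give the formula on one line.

  ~b = 1111000011110000
  ~d = 1010101010101010
  (~b & ~d) = 1010000010100000
  (c & a) = 0000000000110011
  ((~b & ~d) | (c & a)) = 1010000010110011

((~b & ~d) | (c & a))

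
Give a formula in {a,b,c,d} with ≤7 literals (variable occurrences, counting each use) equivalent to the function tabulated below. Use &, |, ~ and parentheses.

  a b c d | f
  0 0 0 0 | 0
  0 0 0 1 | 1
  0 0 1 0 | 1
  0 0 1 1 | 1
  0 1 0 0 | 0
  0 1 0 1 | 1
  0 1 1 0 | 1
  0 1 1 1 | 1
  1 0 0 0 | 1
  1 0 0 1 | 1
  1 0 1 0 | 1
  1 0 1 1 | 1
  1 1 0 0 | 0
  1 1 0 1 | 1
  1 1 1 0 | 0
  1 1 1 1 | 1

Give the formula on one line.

  ~b = 1111000011110000
  (~b & a) = 0000000011110000
  ~a = 1111111100000000
  (~a | d) = 1111111101010101
  (c & (~a | d)) = 0011001100010001
  ((c & (~a | d)) | d) = 0111011101010101
  ((~b & a) | ((c & (~a | d)) | d)) = 0111011111110101

((~b & a) | ((c & (~a | d)) | d))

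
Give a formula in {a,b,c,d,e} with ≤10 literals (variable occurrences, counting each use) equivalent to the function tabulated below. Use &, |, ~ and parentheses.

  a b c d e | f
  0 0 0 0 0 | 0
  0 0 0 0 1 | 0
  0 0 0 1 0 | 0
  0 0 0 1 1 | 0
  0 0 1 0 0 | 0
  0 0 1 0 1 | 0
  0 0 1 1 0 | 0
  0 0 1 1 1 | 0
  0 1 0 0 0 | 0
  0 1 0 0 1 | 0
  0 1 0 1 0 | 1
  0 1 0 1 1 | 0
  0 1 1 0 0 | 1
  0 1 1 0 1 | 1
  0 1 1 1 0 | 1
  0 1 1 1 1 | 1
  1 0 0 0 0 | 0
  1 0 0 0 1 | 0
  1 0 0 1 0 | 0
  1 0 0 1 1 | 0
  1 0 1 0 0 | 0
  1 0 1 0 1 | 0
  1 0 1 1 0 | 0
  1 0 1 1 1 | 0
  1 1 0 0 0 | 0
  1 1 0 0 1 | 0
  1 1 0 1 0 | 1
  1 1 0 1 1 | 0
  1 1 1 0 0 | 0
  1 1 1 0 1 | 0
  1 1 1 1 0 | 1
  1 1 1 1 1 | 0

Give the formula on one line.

(b & (((c & ~a) | (~e & d)) & (b | a)))

  ~a = 11111111111111110000000000000000
  (c & ~a) = 00001111000011110000000000000000
  ~e = 10101010101010101010101010101010
  (~e & d) = 00100010001000100010001000100010
  ((c & ~a) | (~e & d)) = 00101111001011110010001000100010
  (b | a) = 00000000111111111111111111111111
  (((c & ~a) | (~e & d)) & (b | a)) = 00000000001011110010001000100010
  (b & (((c & ~a) | (~e & d)) & (b | a))) = 00000000001011110000000000100010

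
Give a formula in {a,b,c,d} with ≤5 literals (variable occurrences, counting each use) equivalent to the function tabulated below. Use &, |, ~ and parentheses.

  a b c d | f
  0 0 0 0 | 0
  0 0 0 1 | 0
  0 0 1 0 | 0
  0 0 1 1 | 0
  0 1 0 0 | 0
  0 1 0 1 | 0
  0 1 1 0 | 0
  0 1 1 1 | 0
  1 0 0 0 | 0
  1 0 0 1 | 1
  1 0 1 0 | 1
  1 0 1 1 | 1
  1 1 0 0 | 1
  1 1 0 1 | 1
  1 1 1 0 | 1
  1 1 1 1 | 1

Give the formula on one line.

  (d | b) = 0101111101011111
  (c | (d | b)) = 0111111101111111
  (a & (c | (d | b))) = 0000000001111111

(a & (c | (d | b)))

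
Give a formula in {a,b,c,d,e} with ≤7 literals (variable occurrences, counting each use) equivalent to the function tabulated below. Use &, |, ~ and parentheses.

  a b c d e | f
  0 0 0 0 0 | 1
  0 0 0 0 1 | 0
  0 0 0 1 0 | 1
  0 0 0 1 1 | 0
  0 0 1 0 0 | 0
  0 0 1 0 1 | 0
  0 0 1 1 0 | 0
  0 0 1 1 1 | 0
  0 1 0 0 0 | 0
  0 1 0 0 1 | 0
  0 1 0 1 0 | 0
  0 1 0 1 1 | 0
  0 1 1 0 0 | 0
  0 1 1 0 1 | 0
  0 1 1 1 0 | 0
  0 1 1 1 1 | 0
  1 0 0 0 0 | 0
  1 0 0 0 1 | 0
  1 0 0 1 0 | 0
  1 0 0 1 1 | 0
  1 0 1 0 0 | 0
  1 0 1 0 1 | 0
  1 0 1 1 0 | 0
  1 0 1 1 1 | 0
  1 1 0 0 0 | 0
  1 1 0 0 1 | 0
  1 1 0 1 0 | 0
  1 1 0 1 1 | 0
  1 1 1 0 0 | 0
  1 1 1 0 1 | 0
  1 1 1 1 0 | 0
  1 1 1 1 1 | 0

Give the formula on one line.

((~b & ~a) & (~e & (~c & ~b)))

  ~b = 11111111000000001111111100000000
  ~a = 11111111111111110000000000000000
  (~b & ~a) = 11111111000000000000000000000000
  ~e = 10101010101010101010101010101010
  ~c = 11110000111100001111000011110000
  (~c & ~b) = 11110000000000001111000000000000
  (~e & (~c & ~b)) = 10100000000000001010000000000000
  ((~b & ~a) & (~e & (~c & ~b))) = 10100000000000000000000000000000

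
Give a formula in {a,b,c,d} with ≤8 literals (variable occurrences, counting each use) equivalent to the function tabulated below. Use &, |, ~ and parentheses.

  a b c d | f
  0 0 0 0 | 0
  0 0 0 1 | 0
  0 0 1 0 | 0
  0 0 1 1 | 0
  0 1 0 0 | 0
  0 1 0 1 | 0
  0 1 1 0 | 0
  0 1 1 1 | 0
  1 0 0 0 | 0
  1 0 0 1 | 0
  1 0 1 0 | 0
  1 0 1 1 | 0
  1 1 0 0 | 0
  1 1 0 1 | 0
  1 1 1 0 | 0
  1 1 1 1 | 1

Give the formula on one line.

  (d & b) = 0000010100000101
  (a & c) = 0000000000110011
  ~a = 1111111100000000
  (c & d) = 0001000100010001
  (~a | (c & d)) = 1111111100010001
  (c & (~a | (c & d))) = 0011001100010001
  ((a & c) & (c & (~a | (c & d)))) = 0000000000010001
  ((d & b) & ((a & c) & (c & (~a | (c & d))))) = 0000000000000001

((d & b) & ((a & c) & (c & (~a | (c & d)))))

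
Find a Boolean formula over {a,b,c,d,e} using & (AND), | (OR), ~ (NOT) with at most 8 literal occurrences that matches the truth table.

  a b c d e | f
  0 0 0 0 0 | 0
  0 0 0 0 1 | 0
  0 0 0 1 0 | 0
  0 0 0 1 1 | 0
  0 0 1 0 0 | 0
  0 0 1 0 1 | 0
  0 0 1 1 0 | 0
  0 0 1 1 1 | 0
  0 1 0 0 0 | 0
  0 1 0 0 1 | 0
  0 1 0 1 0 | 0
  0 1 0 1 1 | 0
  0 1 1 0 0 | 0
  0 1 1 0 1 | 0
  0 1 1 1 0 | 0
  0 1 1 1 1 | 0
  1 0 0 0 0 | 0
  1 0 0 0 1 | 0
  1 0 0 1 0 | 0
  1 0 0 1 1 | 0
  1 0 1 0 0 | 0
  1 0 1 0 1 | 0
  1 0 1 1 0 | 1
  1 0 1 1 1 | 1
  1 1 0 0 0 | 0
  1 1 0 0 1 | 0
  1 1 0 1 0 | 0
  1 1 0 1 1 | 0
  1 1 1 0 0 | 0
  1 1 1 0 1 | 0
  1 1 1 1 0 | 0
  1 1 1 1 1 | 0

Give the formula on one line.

(((~b & (d & a)) | (e & ~c)) & c)

  ~b = 11111111000000001111111100000000
  (d & a) = 00000000000000000011001100110011
  (~b & (d & a)) = 00000000000000000011001100000000
  ~c = 11110000111100001111000011110000
  (e & ~c) = 01010000010100000101000001010000
  ((~b & (d & a)) | (e & ~c)) = 01010000010100000111001101010000
  (((~b & (d & a)) | (e & ~c)) & c) = 00000000000000000000001100000000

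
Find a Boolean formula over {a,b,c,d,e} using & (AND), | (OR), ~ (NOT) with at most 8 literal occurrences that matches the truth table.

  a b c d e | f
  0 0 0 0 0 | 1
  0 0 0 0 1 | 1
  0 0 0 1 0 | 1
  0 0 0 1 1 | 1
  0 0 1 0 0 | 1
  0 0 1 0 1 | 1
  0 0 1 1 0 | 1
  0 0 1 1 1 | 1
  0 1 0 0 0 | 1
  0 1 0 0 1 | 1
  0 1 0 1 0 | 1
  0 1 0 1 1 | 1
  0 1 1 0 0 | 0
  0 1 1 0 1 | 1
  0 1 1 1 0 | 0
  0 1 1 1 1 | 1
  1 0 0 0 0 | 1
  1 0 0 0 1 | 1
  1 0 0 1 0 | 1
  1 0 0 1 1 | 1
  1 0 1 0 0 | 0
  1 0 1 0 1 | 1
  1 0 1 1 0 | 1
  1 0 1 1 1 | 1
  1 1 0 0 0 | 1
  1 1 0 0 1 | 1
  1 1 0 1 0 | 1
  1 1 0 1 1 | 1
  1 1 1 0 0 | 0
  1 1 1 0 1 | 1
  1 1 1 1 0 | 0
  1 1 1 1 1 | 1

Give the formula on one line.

(((e | (~e & ~b)) & (e | ((d | ~c) | ~a))) | ~c)

  ~e = 10101010101010101010101010101010
  ~b = 11111111000000001111111100000000
  (~e & ~b) = 10101010000000001010101000000000
  (e | (~e & ~b)) = 11111111010101011111111101010101
  ~c = 11110000111100001111000011110000
  (d | ~c) = 11110011111100111111001111110011
  ~a = 11111111111111110000000000000000
  ((d | ~c) | ~a) = 11111111111111111111001111110011
  (e | ((d | ~c) | ~a)) = 11111111111111111111011111110111
  ((e | (~e & ~b)) & (e | ((d | ~c) | ~a))) = 11111111010101011111011101010101
  (((e | (~e & ~b)) & (e | ((d | ~c) | ~a))) | ~c) = 11111111111101011111011111110101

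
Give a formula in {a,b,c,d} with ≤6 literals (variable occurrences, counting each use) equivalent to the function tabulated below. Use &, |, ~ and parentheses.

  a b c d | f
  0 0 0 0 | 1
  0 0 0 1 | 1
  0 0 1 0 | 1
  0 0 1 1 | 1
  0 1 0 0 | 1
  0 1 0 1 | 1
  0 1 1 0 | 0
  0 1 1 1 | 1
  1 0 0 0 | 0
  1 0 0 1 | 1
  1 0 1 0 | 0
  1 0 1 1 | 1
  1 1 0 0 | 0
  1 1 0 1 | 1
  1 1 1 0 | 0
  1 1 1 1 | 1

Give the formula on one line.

  ~a = 1111111100000000
  ~b = 1111000011110000
  (~a & ~b) = 1111000000000000
  ~c = 1100110011001100
  (~a & ~c) = 1100110000000000
  ((~a & ~b) | (~a & ~c)) = 1111110000000000
  (((~a & ~b) | (~a & ~c)) | d) = 1111110101010101

(((~a & ~b) | (~a & ~c)) | d)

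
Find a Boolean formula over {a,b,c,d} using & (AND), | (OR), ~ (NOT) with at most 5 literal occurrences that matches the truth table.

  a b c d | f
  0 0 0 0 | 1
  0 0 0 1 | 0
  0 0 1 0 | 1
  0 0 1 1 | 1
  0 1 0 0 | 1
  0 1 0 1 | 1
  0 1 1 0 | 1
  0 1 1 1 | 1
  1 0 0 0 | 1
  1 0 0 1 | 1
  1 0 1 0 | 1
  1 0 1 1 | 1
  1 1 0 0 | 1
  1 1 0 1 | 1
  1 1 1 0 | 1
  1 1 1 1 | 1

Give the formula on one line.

((a | ~d) | (c | b))

  ~d = 1010101010101010
  (a | ~d) = 1010101011111111
  (c | b) = 0011111100111111
  ((a | ~d) | (c | b)) = 1011111111111111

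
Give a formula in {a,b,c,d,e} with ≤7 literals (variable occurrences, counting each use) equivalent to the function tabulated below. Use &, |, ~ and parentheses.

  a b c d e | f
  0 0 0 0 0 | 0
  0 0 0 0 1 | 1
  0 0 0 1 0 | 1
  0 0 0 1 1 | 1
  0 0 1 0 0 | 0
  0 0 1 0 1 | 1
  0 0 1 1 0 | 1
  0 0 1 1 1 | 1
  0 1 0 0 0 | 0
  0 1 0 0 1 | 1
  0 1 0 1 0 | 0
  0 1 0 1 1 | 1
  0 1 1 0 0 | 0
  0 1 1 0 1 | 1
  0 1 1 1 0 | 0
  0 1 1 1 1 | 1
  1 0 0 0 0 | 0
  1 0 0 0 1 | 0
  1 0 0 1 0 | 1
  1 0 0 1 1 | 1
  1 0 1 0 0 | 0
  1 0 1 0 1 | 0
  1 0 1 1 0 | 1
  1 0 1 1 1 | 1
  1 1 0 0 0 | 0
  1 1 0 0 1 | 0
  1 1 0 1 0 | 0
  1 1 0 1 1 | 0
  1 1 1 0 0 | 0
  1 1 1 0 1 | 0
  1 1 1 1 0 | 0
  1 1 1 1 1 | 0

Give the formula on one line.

((e & ~a) | (d & ~b))

  ~a = 11111111111111110000000000000000
  (e & ~a) = 01010101010101010000000000000000
  ~b = 11111111000000001111111100000000
  (d & ~b) = 00110011000000000011001100000000
  ((e & ~a) | (d & ~b)) = 01110111010101010011001100000000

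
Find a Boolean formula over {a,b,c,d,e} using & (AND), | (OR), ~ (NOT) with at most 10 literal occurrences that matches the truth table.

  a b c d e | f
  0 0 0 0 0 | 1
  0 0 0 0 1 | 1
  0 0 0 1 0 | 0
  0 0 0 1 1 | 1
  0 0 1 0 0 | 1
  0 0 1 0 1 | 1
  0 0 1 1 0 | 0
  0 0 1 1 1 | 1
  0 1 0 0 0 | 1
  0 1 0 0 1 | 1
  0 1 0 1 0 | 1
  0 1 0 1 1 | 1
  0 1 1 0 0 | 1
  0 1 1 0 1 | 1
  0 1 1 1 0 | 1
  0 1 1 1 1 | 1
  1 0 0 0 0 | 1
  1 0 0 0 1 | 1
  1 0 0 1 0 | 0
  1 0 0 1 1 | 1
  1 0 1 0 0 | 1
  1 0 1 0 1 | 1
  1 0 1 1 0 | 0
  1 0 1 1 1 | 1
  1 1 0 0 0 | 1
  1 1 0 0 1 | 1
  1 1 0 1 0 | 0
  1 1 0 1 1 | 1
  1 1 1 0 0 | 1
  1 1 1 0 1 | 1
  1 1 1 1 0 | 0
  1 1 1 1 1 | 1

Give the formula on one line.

  ~e = 10101010101010101010101010101010
  ~a = 11111111111111110000000000000000
  (~e & ~a) = 10101010101010100000000000000000
  ((~e & ~a) & b) = 00000000101010100000000000000000
  (c & e) = 00000101000001010000010100000101
  (((~e & ~a) & b) | (c & e)) = 00000101101011110000010100000101
  ~d = 11001100110011001100110011001100
  (e | ~d) = 11011101110111011101110111011101
  ((((~e & ~a) & b) | (c & e)) | (e | ~d)) = 11011101111111111101110111011101

((((~e & ~a) & b) | (c & e)) | (e | ~d))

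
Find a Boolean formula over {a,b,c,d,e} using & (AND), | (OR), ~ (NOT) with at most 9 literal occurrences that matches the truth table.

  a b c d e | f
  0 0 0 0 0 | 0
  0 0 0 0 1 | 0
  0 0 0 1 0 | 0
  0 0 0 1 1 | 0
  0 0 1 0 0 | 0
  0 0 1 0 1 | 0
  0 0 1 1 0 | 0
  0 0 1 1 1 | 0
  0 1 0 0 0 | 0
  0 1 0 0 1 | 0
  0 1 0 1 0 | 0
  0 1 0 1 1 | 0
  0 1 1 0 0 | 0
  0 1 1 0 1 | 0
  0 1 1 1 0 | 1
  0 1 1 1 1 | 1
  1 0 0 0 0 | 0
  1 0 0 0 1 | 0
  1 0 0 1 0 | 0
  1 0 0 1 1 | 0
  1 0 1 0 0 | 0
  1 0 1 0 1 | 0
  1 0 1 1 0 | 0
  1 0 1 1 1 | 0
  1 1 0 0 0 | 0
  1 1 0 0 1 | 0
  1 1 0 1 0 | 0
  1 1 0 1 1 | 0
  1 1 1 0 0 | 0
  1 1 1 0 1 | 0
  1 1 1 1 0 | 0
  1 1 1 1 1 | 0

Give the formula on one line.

  ~b = 11111111000000001111111100000000
  (~b | d) = 11111111001100111111111100110011
  ((~b | d) & c) = 00001111000000110000111100000011
  ~a = 11111111111111110000000000000000
  ~c = 11110000111100001111000011110000
  (~a | ~c) = 11111111111111111111000011110000
  ((~a | ~c) & b) = 00000000111111110000000011110000
  (((~b | d) & c) & ((~a | ~c) & b)) = 00000000000000110000000000000000

(((~b | d) & c) & ((~a | ~c) & b))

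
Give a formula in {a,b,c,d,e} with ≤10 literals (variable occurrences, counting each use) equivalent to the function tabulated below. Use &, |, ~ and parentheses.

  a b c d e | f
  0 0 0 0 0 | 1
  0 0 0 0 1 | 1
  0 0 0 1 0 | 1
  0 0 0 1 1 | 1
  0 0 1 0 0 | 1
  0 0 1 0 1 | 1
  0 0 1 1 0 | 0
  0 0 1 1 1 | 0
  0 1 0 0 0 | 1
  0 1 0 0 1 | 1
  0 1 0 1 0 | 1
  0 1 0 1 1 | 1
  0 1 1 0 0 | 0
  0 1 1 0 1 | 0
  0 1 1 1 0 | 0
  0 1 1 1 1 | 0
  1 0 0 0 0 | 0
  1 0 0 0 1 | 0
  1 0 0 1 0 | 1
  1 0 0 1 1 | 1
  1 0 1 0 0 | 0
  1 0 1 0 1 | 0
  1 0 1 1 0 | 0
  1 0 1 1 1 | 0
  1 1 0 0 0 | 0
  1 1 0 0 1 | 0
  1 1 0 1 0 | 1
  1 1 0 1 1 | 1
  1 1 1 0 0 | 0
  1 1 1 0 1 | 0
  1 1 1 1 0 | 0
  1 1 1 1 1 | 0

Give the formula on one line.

  ~d = 11001100110011001100110011001100
  ~b = 11111111000000001111111100000000
  ~a = 11111111111111110000000000000000
  (~b & ~a) = 11111111000000000000000000000000
  (~d & (~b & ~a)) = 11001100000000000000000000000000
  ~c = 11110000111100001111000011110000
  ((~d & (~b & ~a)) | ~c) = 11111100111100001111000011110000
  (d & e) = 00010001000100010001000100010001
  (~a | (d & e)) = 11111111111111110001000100010001
  (d | (~a | (d & e))) = 11111111111111110011001100110011
  (((~d & (~b & ~a)) | ~c) & (d | (~a | (d & e)))) = 11111100111100000011000000110000

(((~d & (~b & ~a)) | ~c) & (d | (~a | (d & e))))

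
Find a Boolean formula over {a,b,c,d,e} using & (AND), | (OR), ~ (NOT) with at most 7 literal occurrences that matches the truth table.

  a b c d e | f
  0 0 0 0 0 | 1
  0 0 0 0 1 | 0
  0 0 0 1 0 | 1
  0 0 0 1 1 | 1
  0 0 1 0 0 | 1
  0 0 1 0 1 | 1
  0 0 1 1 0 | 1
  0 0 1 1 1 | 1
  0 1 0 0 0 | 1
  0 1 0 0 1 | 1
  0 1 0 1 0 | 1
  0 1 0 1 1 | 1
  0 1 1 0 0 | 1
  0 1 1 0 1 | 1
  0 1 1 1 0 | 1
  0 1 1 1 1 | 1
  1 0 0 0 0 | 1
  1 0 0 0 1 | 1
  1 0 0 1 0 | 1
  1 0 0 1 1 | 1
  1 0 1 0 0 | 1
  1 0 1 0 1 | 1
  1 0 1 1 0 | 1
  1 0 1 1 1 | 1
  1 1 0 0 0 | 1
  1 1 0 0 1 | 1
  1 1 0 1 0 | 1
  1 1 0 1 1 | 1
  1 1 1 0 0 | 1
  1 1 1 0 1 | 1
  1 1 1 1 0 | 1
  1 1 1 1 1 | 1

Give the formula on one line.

(a | ((~e & ~d) | ((d | c) | b)))

  ~e = 10101010101010101010101010101010
  ~d = 11001100110011001100110011001100
  (~e & ~d) = 10001000100010001000100010001000
  (d | c) = 00111111001111110011111100111111
  ((d | c) | b) = 00111111111111110011111111111111
  ((~e & ~d) | ((d | c) | b)) = 10111111111111111011111111111111
  (a | ((~e & ~d) | ((d | c) | b))) = 10111111111111111111111111111111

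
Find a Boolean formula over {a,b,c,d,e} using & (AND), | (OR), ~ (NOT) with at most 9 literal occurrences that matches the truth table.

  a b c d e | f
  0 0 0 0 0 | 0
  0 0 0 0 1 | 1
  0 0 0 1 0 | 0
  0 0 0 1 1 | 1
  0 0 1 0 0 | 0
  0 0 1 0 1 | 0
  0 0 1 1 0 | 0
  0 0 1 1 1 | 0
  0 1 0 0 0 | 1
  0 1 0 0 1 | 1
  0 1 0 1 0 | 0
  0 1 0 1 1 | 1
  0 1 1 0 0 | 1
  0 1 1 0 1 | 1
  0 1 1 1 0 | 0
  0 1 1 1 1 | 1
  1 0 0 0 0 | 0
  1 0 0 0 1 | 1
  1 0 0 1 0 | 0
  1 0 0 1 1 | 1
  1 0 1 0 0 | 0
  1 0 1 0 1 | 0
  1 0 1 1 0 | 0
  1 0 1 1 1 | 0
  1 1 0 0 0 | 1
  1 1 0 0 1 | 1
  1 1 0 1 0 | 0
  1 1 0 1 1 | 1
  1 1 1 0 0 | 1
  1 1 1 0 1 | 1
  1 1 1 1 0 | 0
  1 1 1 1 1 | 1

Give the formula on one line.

((e & (~c | b)) | ((d | b) & ~d))

  ~c = 11110000111100001111000011110000
  (~c | b) = 11110000111111111111000011111111
  (e & (~c | b)) = 01010000010101010101000001010101
  (d | b) = 00110011111111110011001111111111
  ~d = 11001100110011001100110011001100
  ((d | b) & ~d) = 00000000110011000000000011001100
  ((e & (~c | b)) | ((d | b) & ~d)) = 01010000110111010101000011011101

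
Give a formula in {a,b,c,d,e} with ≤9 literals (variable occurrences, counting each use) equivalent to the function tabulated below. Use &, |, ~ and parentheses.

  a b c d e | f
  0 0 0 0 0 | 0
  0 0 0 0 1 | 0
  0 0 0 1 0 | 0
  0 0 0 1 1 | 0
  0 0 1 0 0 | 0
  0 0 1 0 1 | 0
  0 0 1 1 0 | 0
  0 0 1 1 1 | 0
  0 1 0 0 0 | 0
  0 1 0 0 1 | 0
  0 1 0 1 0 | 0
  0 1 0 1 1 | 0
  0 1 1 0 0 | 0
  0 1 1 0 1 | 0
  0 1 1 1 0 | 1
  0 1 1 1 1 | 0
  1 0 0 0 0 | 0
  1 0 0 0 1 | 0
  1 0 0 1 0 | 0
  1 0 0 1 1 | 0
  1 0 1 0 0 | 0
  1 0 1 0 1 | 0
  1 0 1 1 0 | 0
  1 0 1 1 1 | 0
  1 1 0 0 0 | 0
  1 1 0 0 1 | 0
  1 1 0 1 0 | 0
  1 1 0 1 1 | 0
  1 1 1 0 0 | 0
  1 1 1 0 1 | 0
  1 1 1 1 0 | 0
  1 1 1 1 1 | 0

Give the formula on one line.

  ~a = 11111111111111110000000000000000
  (d | a) = 00110011001100111111111111111111
  (~a & (d | a)) = 00110011001100110000000000000000
  ~e = 10101010101010101010101010101010
  (~e & b) = 00000000101010100000000010101010
  ((~e & b) & c) = 00000000000010100000000000001010
  ((~a & (d | a)) & ((~e & b) & c)) = 00000000000000100000000000000000

((~a & (d | a)) & ((~e & b) & c))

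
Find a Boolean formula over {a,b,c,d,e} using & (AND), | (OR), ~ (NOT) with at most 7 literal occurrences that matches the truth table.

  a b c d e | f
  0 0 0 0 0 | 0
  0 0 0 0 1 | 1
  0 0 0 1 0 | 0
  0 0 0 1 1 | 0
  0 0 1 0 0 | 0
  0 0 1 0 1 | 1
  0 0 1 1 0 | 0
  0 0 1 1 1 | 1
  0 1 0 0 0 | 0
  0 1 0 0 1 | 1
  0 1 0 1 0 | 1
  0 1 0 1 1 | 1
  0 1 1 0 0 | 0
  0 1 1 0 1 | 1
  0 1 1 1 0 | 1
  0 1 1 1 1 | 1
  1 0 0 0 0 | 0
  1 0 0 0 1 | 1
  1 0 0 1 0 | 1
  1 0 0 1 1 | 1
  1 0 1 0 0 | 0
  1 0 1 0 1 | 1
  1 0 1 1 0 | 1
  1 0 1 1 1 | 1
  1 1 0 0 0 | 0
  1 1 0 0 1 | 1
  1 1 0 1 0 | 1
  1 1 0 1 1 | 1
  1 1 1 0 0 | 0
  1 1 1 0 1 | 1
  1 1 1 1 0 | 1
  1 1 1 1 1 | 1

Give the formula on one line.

((e & (~d | c)) | ((b | a) & d))

  ~d = 11001100110011001100110011001100
  (~d | c) = 11001111110011111100111111001111
  (e & (~d | c)) = 01000101010001010100010101000101
  (b | a) = 00000000111111111111111111111111
  ((b | a) & d) = 00000000001100110011001100110011
  ((e & (~d | c)) | ((b | a) & d)) = 01000101011101110111011101110111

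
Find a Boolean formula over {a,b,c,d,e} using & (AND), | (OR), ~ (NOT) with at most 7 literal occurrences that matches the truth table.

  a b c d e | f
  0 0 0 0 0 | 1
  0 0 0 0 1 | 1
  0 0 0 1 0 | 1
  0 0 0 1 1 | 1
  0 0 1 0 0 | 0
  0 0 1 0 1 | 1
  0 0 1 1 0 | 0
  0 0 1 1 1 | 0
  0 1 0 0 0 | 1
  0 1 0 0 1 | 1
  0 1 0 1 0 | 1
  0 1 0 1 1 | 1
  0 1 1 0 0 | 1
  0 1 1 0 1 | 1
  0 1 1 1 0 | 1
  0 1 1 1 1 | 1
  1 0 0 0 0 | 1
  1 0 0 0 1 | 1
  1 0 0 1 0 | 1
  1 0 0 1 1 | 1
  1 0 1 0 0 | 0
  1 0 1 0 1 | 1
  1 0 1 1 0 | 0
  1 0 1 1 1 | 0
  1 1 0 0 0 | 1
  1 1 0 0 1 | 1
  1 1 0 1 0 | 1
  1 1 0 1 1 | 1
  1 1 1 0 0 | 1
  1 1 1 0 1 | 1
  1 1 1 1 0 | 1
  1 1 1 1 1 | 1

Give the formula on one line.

((~c | b) | (e & ((c & ~d) | b)))

  ~c = 11110000111100001111000011110000
  (~c | b) = 11110000111111111111000011111111
  ~d = 11001100110011001100110011001100
  (c & ~d) = 00001100000011000000110000001100
  ((c & ~d) | b) = 00001100111111110000110011111111
  (e & ((c & ~d) | b)) = 00000100010101010000010001010101
  ((~c | b) | (e & ((c & ~d) | b))) = 11110100111111111111010011111111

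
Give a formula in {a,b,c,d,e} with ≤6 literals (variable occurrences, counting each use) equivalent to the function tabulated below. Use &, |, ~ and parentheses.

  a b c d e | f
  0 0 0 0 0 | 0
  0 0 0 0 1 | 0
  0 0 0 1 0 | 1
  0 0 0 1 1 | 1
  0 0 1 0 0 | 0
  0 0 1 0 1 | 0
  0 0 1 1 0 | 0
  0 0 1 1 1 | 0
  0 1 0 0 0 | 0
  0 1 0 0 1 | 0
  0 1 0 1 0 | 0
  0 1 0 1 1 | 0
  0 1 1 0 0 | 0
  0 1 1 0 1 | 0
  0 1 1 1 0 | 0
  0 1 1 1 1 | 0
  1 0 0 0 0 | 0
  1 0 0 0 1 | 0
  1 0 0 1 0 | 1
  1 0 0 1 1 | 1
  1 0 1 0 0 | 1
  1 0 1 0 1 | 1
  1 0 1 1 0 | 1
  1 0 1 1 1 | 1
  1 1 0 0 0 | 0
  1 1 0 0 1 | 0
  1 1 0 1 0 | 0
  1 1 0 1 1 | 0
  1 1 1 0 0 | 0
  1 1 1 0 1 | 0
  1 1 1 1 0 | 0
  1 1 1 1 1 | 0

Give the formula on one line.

  ~b = 11111111000000001111111100000000
  (c & a) = 00000000000000000000111100001111
  ~c = 11110000111100001111000011110000
  (~c & d) = 00110000001100000011000000110000
  ((c & a) | (~c & d)) = 00110000001100000011111100111111
  (~b & ((c & a) | (~c & d))) = 00110000000000000011111100000000

(~b & ((c & a) | (~c & d)))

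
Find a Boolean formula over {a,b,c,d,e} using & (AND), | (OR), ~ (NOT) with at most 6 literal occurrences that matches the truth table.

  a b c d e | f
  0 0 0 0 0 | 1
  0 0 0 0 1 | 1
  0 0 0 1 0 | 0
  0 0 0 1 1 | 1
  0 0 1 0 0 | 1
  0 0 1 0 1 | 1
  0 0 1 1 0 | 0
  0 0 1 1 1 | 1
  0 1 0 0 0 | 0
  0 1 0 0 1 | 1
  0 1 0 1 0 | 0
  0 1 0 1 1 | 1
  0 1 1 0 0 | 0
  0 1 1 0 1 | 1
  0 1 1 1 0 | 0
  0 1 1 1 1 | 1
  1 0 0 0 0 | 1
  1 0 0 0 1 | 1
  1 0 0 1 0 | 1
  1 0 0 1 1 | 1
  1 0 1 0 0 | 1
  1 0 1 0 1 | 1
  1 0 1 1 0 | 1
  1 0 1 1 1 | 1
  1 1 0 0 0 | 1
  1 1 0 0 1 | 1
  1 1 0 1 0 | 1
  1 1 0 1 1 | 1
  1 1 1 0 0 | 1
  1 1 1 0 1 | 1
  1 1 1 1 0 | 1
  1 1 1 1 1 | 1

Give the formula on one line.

  (e | a) = 01010101010101011111111111111111
  ~b = 11111111000000001111111100000000
  (a | ~b) = 11111111000000001111111111111111
  ~d = 11001100110011001100110011001100
  ((a | ~b) & ~d) = 11001100000000001100110011001100
  ((e | a) | ((a | ~b) & ~d)) = 11011101010101011111111111111111

((e | a) | ((a | ~b) & ~d))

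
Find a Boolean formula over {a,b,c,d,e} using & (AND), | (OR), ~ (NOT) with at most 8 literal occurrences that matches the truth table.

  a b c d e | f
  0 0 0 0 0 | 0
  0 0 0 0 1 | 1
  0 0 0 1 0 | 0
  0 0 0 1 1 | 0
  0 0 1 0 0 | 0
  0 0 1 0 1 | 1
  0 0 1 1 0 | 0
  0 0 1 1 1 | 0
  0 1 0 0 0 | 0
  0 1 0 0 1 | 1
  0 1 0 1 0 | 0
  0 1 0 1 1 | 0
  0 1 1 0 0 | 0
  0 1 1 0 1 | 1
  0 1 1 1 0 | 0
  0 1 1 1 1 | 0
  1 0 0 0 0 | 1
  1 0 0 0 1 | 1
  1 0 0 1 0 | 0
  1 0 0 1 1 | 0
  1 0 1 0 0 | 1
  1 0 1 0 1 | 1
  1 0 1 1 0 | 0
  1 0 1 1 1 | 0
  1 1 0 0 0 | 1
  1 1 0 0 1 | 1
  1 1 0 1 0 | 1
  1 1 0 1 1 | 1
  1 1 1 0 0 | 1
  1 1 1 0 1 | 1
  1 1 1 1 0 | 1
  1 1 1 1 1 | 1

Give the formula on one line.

((~d & (a | e)) | (a & b))

  ~d = 11001100110011001100110011001100
  (a | e) = 01010101010101011111111111111111
  (~d & (a | e)) = 01000100010001001100110011001100
  (a & b) = 00000000000000000000000011111111
  ((~d & (a | e)) | (a & b)) = 01000100010001001100110011111111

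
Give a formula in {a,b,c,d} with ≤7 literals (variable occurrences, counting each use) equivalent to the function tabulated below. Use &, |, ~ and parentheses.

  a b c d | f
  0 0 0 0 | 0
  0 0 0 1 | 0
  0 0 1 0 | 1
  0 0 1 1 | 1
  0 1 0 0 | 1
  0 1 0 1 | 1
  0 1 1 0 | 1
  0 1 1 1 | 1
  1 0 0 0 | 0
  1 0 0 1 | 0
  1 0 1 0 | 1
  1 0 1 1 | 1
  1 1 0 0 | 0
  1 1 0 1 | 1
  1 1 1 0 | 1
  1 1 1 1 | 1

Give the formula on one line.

((b & (~a | (a & d))) | c)

  ~a = 1111111100000000
  (a & d) = 0000000001010101
  (~a | (a & d)) = 1111111101010101
  (b & (~a | (a & d))) = 0000111100000101
  ((b & (~a | (a & d))) | c) = 0011111100110111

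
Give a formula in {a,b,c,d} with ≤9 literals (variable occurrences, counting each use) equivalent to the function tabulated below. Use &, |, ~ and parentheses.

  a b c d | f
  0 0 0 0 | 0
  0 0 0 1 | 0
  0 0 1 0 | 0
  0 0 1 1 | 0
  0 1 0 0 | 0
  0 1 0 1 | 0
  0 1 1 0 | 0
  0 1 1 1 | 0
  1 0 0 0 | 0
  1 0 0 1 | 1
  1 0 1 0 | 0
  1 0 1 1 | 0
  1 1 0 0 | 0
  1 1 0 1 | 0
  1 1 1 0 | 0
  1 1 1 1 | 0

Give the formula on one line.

  (d & b) = 0000010100000101
  ~c = 1100110011001100
  (~c & d) = 0100010001000100
  ((d & b) | (~c & d)) = 0100010101000101
  ~b = 1111000011110000
  (a & ~b) = 0000000011110000
  (((d & b) | (~c & d)) & (a & ~b)) = 0000000001000000

(((d & b) | (~c & d)) & (a & ~b))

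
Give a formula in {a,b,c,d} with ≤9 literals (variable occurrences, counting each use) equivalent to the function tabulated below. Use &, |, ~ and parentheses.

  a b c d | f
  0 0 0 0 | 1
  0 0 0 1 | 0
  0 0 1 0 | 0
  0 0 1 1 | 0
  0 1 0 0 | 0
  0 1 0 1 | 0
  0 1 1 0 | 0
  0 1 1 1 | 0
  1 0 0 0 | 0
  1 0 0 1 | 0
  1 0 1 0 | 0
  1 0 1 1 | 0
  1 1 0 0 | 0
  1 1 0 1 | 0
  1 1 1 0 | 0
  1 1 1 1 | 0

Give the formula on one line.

  ~a = 1111111100000000
  ~b = 1111000011110000
  (~a & ~b) = 1111000000000000
  (d & b) = 0000010100000101
  ((~a & ~b) | (d & b)) = 1111010100000101
  ~d = 1010101010101010
  ~c = 1100110011001100
  (~d & ~c) = 1000100010001000
  (((~a & ~b) | (d & b)) & (~d & ~c)) = 1000000000000000

(((~a & ~b) | (d & b)) & (~d & ~c))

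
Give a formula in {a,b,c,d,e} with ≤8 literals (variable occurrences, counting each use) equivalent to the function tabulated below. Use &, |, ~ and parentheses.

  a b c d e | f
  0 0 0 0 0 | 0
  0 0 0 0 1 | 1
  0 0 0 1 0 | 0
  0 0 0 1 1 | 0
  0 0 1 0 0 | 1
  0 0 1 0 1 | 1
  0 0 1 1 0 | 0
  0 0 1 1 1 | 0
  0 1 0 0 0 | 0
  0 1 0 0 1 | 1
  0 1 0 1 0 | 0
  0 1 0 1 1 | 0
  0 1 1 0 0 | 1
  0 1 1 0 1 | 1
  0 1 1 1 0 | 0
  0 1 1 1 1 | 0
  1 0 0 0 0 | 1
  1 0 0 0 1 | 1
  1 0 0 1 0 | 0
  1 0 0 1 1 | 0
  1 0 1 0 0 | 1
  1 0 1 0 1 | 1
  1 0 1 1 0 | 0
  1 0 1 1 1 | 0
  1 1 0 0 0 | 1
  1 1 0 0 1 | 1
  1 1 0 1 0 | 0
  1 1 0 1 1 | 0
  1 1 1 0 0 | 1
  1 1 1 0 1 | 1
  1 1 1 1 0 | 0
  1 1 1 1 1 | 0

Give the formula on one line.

  ~d = 11001100110011001100110011001100
  ~a = 11111111111111110000000000000000
  (~a | e) = 11111111111111110101010101010101
  (d & (~a | e)) = 00110011001100110001000100010001
  (e | (d & (~a | e))) = 01110111011101110101010101010101
  (c & ~a) = 00001111000011110000000000000000
  (a | (c & ~a)) = 00001111000011111111111111111111
  ((e | (d & (~a | e))) | (a | (c & ~a))) = 01111111011111111111111111111111
  (~d & ((e | (d & (~a | e))) | (a | (c & ~a)))) = 01001100010011001100110011001100

(~d & ((e | (d & (~a | e))) | (a | (c & ~a))))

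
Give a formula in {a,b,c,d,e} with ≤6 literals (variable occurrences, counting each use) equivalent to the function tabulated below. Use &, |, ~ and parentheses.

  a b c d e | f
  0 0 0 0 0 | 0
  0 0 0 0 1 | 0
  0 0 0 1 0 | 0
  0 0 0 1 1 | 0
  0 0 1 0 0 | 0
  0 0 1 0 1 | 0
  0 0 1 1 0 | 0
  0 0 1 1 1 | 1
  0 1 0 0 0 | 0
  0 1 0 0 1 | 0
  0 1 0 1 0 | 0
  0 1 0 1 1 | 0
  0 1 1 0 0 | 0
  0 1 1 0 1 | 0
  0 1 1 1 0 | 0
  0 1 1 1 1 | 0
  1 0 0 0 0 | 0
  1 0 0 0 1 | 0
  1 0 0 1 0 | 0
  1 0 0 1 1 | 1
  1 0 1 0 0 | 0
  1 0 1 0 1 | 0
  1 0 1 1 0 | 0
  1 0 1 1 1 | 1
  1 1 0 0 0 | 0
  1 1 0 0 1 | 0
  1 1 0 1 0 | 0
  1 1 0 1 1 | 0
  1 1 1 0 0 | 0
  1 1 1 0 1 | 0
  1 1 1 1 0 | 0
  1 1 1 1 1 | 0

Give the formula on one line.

(((d & (c | a)) & ~b) & e)

  (c | a) = 00001111000011111111111111111111
  (d & (c | a)) = 00000011000000110011001100110011
  ~b = 11111111000000001111111100000000
  ((d & (c | a)) & ~b) = 00000011000000000011001100000000
  (((d & (c | a)) & ~b) & e) = 00000001000000000001000100000000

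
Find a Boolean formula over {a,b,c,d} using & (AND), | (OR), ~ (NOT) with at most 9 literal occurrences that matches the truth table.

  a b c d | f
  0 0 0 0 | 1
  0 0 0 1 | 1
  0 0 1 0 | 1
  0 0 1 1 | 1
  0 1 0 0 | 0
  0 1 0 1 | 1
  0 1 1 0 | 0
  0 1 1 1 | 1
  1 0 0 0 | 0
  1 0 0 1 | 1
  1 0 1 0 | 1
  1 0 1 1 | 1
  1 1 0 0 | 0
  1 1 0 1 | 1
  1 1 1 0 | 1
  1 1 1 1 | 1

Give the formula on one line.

(((~b | (a & b)) | d) & ((c | d) | (~d & ~a)))

  ~b = 1111000011110000
  (a & b) = 0000000000001111
  (~b | (a & b)) = 1111000011111111
  ((~b | (a & b)) | d) = 1111010111111111
  (c | d) = 0111011101110111
  ~d = 1010101010101010
  ~a = 1111111100000000
  (~d & ~a) = 1010101000000000
  ((c | d) | (~d & ~a)) = 1111111101110111
  (((~b | (a & b)) | d) & ((c | d) | (~d & ~a))) = 1111010101110111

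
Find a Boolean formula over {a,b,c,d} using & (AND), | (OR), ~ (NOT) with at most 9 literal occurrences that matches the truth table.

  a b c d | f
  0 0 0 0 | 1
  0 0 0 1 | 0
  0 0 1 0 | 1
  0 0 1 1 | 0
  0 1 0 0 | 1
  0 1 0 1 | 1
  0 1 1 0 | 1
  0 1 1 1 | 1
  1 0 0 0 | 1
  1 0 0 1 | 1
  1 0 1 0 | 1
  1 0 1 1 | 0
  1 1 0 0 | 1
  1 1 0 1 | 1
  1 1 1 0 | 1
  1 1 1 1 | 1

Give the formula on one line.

(((~b | ~c) & ~d) | ((a & ~c) | b))

  ~b = 1111000011110000
  ~c = 1100110011001100
  (~b | ~c) = 1111110011111100
  ~d = 1010101010101010
  ((~b | ~c) & ~d) = 1010100010101000
  (a & ~c) = 0000000011001100
  ((a & ~c) | b) = 0000111111001111
  (((~b | ~c) & ~d) | ((a & ~c) | b)) = 1010111111101111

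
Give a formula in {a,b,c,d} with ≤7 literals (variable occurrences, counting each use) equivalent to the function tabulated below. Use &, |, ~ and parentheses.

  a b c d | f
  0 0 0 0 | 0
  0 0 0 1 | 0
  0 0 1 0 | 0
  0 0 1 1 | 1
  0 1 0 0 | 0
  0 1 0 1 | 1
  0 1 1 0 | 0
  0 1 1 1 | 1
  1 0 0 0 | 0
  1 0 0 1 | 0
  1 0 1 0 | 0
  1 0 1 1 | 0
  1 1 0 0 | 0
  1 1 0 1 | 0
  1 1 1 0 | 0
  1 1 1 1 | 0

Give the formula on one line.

((a | (~d | (b | c))) & (~a & d))

  ~d = 1010101010101010
  (b | c) = 0011111100111111
  (~d | (b | c)) = 1011111110111111
  (a | (~d | (b | c))) = 1011111111111111
  ~a = 1111111100000000
  (~a & d) = 0101010100000000
  ((a | (~d | (b | c))) & (~a & d)) = 0001010100000000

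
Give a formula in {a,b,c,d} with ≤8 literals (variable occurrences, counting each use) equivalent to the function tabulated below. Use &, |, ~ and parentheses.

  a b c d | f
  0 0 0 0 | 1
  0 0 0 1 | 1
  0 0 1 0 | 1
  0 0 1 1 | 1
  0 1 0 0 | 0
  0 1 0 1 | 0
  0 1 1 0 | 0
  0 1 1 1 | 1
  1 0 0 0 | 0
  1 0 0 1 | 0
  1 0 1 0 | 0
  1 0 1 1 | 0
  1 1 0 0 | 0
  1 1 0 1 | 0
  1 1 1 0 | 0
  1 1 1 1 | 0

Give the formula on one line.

  ~a = 1111111100000000
  ~b = 1111000011110000
  (~b | d) = 1111010111110101
  (~a & (~b | d)) = 1111010100000000
  (b & a) = 0000000000001111
  (d & (b & a)) = 0000000000000101
  ((d & (b & a)) | ~b) = 1111000011110101
  (c | ((d & (b & a)) | ~b)) = 1111001111110111
  ((~a & (~b | d)) & (c | ((d & (b & a)) | ~b))) = 1111000100000000

((~a & (~b | d)) & (c | ((d & (b & a)) | ~b)))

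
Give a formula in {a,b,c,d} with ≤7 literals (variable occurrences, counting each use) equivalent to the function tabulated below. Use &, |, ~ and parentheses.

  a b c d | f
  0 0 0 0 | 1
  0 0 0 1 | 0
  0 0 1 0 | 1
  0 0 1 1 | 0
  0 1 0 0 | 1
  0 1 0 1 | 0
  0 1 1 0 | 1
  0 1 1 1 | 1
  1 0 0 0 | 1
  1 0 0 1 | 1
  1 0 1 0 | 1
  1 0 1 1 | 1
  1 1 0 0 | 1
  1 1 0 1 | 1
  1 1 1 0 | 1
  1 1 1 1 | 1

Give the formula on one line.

((~d | a) | ((c | a) & b))

  ~d = 1010101010101010
  (~d | a) = 1010101011111111
  (c | a) = 0011001111111111
  ((c | a) & b) = 0000001100001111
  ((~d | a) | ((c | a) & b)) = 1010101111111111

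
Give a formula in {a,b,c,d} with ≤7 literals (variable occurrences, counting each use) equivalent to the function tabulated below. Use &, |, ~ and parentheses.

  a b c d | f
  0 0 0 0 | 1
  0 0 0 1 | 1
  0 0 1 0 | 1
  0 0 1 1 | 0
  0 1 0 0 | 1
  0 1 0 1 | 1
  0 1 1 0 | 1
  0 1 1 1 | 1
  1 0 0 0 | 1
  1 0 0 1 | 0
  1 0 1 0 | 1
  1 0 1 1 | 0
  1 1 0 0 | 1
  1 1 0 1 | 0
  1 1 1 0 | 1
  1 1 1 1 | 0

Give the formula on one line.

(~d | ((b | ~c) & ~a))

  ~d = 1010101010101010
  ~c = 1100110011001100
  (b | ~c) = 1100111111001111
  ~a = 1111111100000000
  ((b | ~c) & ~a) = 1100111100000000
  (~d | ((b | ~c) & ~a)) = 1110111110101010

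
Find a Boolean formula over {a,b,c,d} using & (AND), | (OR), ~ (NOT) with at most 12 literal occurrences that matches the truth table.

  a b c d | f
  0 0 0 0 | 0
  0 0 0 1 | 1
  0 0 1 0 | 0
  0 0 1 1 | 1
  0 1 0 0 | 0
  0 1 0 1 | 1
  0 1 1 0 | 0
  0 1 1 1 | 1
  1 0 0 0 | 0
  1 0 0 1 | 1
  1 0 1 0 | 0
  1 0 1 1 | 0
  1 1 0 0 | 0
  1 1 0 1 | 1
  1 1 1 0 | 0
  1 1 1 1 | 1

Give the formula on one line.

  ~d = 1010101010101010
  ~a = 1111111100000000
  ~c = 1100110011001100
  (~a | ~c) = 1111111111001100
  (~d | (~a | ~c)) = 1111111111101110
  (c & ~d) = 0010001000100010
  ((c & ~d) | a) = 0010001011111111
  (((c & ~d) | a) | ~d) = 1010101011111111
  (b & (((c & ~d) | a) | ~d)) = 0000101000001111
  ((~d | (~a | ~c)) | (b & (((c & ~d) | a) | ~d))) = 1111111111101111
  (((~d | (~a | ~c)) | (b & (((c & ~d) | a) | ~d))) & d) = 0101010101000101

(((~d | (~a | ~c)) | (b & (((c & ~d) | a) | ~d))) & d)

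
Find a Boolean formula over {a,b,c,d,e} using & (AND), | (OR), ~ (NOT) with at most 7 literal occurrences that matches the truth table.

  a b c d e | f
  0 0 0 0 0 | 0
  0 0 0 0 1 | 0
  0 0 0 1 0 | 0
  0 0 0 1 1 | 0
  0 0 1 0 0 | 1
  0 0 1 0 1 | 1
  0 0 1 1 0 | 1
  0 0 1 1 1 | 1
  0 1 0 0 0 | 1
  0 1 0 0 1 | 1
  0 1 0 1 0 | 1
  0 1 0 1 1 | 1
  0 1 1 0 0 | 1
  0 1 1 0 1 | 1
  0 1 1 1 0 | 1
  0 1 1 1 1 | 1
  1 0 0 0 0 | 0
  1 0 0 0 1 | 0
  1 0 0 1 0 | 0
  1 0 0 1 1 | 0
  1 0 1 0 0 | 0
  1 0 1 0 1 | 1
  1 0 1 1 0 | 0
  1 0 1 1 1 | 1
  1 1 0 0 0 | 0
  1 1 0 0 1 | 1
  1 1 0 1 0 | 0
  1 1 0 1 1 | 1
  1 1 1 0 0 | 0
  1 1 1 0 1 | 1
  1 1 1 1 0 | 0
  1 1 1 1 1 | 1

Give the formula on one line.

  (b | c) = 00001111111111110000111111111111
  ~a = 11111111111111110000000000000000
  (e | ~a) = 11111111111111110101010101010101
  ((b | c) & (e | ~a)) = 00001111111111110000010101010101

((b | c) & (e | ~a))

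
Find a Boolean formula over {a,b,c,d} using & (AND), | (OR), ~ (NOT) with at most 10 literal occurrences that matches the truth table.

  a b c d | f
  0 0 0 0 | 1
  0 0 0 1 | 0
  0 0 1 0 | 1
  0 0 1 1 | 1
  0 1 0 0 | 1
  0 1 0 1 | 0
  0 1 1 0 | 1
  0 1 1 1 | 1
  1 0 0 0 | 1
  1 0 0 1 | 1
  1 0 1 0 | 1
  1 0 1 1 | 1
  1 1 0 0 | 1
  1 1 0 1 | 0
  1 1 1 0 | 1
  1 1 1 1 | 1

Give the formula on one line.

(((~d | (a & ~b)) | ((~b & (~d | c)) & d)) | c)

  ~d = 1010101010101010
  ~b = 1111000011110000
  (a & ~b) = 0000000011110000
  (~d | (a & ~b)) = 1010101011111010
  (~d | c) = 1011101110111011
  (~b & (~d | c)) = 1011000010110000
  ((~b & (~d | c)) & d) = 0001000000010000
  ((~d | (a & ~b)) | ((~b & (~d | c)) & d)) = 1011101011111010
  (((~d | (a & ~b)) | ((~b & (~d | c)) & d)) | c) = 1011101111111011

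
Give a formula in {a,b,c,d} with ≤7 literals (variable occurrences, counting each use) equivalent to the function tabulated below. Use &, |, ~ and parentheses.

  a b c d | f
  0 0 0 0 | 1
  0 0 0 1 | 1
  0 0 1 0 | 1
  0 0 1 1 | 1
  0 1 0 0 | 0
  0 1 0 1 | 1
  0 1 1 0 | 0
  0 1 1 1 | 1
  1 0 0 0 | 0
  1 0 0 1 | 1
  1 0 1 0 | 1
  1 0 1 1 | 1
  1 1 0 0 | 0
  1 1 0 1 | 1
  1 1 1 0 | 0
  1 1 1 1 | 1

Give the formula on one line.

((~b | d) & ((c | d) | ((b | c) | ~a)))

  ~b = 1111000011110000
  (~b | d) = 1111010111110101
  (c | d) = 0111011101110111
  (b | c) = 0011111100111111
  ~a = 1111111100000000
  ((b | c) | ~a) = 1111111100111111
  ((c | d) | ((b | c) | ~a)) = 1111111101111111
  ((~b | d) & ((c | d) | ((b | c) | ~a))) = 1111010101110101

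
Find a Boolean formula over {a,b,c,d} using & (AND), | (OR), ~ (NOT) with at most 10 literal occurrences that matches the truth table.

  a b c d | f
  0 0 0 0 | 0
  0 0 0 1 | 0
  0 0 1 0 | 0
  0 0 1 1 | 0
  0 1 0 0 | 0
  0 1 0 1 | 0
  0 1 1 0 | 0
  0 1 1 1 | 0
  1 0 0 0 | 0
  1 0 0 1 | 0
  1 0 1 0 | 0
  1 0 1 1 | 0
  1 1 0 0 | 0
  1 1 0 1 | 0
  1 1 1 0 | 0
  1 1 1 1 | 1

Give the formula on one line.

  (c & a) = 0000000000110011
  (d & (c & a)) = 0000000000010001
  ~d = 1010101010101010
  (b | ~d) = 1010111110101111
  ((b | ~d) & d) = 0000010100000101
  (a & ((b | ~d) & d)) = 0000000000000101
  ((d & (c & a)) & (a & ((b | ~d) & d))) = 0000000000000001

((d & (c & a)) & (a & ((b | ~d) & d)))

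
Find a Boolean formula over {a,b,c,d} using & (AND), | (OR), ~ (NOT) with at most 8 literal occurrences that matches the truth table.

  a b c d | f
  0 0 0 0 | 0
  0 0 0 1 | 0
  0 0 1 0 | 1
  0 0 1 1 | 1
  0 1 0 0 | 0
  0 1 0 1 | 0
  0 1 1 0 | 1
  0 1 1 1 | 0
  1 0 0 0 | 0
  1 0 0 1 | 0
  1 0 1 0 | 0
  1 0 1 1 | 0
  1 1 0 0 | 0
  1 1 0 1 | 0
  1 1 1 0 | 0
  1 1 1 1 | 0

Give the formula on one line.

  ~b = 1111000011110000
  ~a = 1111111100000000
  (~b & ~a) = 1111000000000000
  (c & d) = 0001000100010001
  ((~b & ~a) & (c & d)) = 0001000000000000
  ~d = 1010101010101010
  (c & ~d) = 0010001000100010
  (~a & (c & ~d)) = 0010001000000000
  (((~b & ~a) & (c & d)) | (~a & (c & ~d))) = 0011001000000000

(((~b & ~a) & (c & d)) | (~a & (c & ~d)))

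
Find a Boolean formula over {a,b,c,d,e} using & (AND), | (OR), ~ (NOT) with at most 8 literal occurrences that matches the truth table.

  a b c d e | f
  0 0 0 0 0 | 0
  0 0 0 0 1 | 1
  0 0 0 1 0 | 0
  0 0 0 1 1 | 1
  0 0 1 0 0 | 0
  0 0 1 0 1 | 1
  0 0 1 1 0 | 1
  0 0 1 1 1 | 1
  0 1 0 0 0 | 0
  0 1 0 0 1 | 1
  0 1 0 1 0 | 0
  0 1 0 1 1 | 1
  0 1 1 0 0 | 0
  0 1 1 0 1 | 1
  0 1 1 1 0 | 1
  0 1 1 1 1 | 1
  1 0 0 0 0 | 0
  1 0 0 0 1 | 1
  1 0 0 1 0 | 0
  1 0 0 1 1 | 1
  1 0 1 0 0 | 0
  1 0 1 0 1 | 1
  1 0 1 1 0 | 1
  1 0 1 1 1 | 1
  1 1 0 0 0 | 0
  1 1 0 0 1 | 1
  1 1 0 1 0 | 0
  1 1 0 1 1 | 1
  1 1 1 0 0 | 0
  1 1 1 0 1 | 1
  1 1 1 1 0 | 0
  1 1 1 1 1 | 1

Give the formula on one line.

(((((~a | ~b) & d) & ~e) & c) | e)

  ~a = 11111111111111110000000000000000
  ~b = 11111111000000001111111100000000
  (~a | ~b) = 11111111111111111111111100000000
  ((~a | ~b) & d) = 00110011001100110011001100000000
  ~e = 10101010101010101010101010101010
  (((~a | ~b) & d) & ~e) = 00100010001000100010001000000000
  ((((~a | ~b) & d) & ~e) & c) = 00000010000000100000001000000000
  (((((~a | ~b) & d) & ~e) & c) | e) = 01010111010101110101011101010101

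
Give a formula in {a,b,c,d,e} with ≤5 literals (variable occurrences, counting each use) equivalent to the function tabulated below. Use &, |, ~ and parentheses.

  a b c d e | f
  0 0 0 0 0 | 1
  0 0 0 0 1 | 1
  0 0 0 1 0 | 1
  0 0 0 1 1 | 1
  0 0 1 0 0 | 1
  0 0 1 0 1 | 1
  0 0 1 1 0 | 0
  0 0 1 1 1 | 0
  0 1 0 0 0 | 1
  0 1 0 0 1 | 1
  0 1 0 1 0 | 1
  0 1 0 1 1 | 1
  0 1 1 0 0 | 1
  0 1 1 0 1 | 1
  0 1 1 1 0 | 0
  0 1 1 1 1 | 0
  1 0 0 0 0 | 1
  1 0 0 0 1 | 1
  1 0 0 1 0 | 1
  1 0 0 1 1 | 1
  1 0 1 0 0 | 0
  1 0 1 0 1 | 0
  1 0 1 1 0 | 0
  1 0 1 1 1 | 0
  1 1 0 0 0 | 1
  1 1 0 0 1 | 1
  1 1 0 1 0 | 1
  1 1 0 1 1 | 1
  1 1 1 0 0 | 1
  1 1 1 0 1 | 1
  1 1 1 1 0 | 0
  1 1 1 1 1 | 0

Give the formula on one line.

  ~c = 11110000111100001111000011110000
  ~d = 11001100110011001100110011001100
  (a & b) = 00000000000000000000000011111111
  ~a = 11111111111111110000000000000000
  ((a & b) | ~a) = 11111111111111110000000011111111
  (~d & ((a & b) | ~a)) = 11001100110011000000000011001100
  (~c | (~d & ((a & b) | ~a))) = 11111100111111001111000011111100

(~c | (~d & ((a & b) | ~a)))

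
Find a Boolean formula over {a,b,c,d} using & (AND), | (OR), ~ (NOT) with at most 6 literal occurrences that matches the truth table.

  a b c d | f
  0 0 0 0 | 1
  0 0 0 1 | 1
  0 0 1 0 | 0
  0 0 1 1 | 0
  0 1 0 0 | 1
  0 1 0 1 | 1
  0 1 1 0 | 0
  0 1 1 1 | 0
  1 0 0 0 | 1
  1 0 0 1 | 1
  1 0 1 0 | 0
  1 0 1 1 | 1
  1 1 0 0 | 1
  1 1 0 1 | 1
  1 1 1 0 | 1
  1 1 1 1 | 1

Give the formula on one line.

  ~c = 1100110011001100
  ~b = 1111000011110000
  (~b & d) = 0101000001010000
  ((~b & d) & a) = 0000000001010000
  (~c | ((~b & d) & a)) = 1100110011011100
  (b & a) = 0000000000001111
  ((~c | ((~b & d) & a)) | (b & a)) = 1100110011011111

((~c | ((~b & d) & a)) | (b & a))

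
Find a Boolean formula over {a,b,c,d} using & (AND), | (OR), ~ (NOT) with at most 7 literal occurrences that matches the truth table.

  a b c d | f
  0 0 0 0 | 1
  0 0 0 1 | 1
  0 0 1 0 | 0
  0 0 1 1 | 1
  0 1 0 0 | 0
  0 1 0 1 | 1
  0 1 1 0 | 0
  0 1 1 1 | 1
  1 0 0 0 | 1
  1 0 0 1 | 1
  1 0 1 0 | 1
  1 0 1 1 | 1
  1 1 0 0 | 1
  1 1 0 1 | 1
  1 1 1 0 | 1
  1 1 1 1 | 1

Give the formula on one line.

  ~c = 1100110011001100
  ~b = 1111000011110000
  (~c & ~b) = 1100000011000000
  ((~c & ~b) | d) = 1101010111010101
  (((~c & ~b) | d) | a) = 1101010111111111

(((~c & ~b) | d) | a)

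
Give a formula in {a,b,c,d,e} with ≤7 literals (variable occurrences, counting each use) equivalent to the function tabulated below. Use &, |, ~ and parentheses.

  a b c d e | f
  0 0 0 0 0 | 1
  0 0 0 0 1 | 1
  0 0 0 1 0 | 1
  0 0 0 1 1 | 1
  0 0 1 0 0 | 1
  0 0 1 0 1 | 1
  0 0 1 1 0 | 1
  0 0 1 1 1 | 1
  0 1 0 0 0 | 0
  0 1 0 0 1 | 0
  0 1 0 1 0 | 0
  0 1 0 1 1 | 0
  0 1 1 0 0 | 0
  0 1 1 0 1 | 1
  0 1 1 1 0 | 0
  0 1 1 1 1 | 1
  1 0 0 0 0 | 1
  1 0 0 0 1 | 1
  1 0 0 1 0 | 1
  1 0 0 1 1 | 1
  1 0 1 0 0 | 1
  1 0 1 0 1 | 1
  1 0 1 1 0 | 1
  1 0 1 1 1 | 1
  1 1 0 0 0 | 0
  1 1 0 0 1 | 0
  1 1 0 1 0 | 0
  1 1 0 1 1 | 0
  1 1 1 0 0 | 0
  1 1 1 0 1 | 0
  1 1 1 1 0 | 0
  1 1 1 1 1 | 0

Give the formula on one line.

  ~b = 11111111000000001111111100000000
  ~a = 11111111111111110000000000000000
  (~a & e) = 01010101010101010000000000000000
  ((~a & e) & c) = 00000101000001010000000000000000
  (~b | ((~a & e) & c)) = 11111111000001011111111100000000

(~b | ((~a & e) & c))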